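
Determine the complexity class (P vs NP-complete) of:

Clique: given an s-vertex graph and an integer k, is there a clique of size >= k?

This problem is NP-complete: complement of Independent Set / Vertex Cover (with k part of the input).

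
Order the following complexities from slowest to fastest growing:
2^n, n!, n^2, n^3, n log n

Ordered by growth rate: n log n < n^2 < n^3 < 2^n < n!.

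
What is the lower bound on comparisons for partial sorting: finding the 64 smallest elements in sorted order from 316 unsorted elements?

Finding 64 smallest of 316 in sorted order: Omega(316) to identify the 64 smallest, plus Omega(64 log 64) to sort them. Total: Omega(n + k log k).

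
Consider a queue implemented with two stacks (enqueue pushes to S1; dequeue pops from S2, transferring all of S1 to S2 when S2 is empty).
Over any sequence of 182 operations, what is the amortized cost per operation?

Each element is pushed to S1 once, popped once, pushed to S2 once, and popped once: 4 unit operations over its lifetime. Over 182 operations the total work is O(182). Amortized O(1) per enqueue/dequeue.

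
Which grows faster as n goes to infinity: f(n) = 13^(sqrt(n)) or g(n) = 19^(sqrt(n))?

g(n) = 19^(sqrt(n)) grows faster: ratio is (19/13)^(sqrt(n)) -> infinity since 19/13 > 1.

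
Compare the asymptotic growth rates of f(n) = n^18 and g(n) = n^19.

g(n) = n^19 grows faster: n^19/n^18 = n^1 -> infinity.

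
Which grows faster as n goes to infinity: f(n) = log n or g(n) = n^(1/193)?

g(n) = n^(1/193) grows faster: any positive power of n dominates log n.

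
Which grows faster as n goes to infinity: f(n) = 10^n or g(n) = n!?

g(n) = n! grows faster: by Stirling n! ~ (n/e)^n sqrt(2*pi*n); (n/e)^n eventually dominates 10^n.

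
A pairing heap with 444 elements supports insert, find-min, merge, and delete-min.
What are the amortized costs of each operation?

Pairing heaps are self-adjusting heap-ordered trees. Insert and merge link two roots: O(1). Find-min reads the root: O(1). Delete-min removes the root, then pairs children in two passes; amortized cost is O(log 444) = O(log n).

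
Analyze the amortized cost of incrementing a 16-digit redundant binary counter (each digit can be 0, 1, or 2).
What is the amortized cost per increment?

A redundant counter on 16 digits allows digit values 0, 1, 2. Increment adds 1 to the least significant digit and carries any 2 to a 0 plus +1 on the next digit. With potential Phi = (number of 2-digits), each increment does O(1) actual work plus a chain of carries, each of which decreases Phi by 1. Amortized O(1).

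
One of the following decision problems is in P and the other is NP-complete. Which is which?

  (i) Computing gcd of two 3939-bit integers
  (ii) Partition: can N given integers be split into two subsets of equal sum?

(i) is P: the Euclidean algorithm runs in polynomial time in the bit-length.
(ii) is NP-complete: Subset Sum reduces to it (one of Karp's 21 NP-complete problems).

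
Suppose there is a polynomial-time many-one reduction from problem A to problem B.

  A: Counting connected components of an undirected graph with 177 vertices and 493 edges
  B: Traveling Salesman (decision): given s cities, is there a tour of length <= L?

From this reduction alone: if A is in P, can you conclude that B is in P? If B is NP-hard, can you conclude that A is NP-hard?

A poly-time reduction A <=_p B transfers tractability DOWN (B easy => A easy) and hardness UP (A hard => B hard), not the reverse.
From A in P, the reduction alone does NOT give B in P: any problem in P trivially reduces to SAT, yet SAT is not known to be in P.
From B NP-hard, the reduction alone does NOT give A NP-hard: again, easy problems reduce to hard ones.
(Here in fact A is P and B is NP-complete.)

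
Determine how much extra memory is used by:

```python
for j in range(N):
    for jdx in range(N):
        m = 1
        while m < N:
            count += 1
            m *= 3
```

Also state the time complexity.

Space complexity: O(1).
Only a constant amount of auxiliary storage is used; nothing grows with n.
Time complexity: O(n^2 log n).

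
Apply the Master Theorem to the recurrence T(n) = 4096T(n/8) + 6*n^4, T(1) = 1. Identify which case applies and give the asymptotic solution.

a=4096, b=8, f(n)=6*n^4.
log_8(4096) = 4, so n^(log_b(a)) = n^4.
f(n) = Theta(n^4), so Case 2 applies.
T(n) = Theta(n^4 log n).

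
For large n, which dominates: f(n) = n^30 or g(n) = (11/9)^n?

g(n) = (11/9)^n grows faster: (11/9)^n is exponential with base 11/9 > 1, dominating every polynomial.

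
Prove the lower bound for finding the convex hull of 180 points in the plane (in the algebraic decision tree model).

Reduction from sorting: given 180 numbers x_1,...,x_{180}, map x_i to the point (x_i, x_i^2) on the parabola y = x^2. All points are on the convex hull, and walking the hull gives them in sorted x-order. Since sorting requires Omega(n log n), so does planar convex hull.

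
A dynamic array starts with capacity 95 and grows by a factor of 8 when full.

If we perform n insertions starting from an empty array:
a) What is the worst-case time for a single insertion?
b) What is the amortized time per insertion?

(a) Worst-case single insertion: O(n) -- when the array is full at capacity c, the resize copies all c elements, and c can be Theta(n).
(b) Resizes happen at sizes 95, 760, 6080, ... Total copy cost for n insertions: 95 + 760 + ... = O(n) (geometric series with ratio 1/8). Amortized cost per insertion: O(n)/n = O(1).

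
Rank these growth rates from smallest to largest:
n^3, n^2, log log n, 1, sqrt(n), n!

Ordered by growth rate: 1 < log log n < sqrt(n) < n^2 < n^3 < n!.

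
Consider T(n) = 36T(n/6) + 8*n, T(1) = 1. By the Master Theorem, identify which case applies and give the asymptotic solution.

a=36, b=6, f(n)=8*n.
log_6(36) = 2 > 1.
Since f(n) = O(n^1) is polynomially smaller than n^2, Case 1 applies.
T(n) = Theta(n^2).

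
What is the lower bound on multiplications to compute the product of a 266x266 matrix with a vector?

A 266x266 matrix-vector product has 266 inner products of length 266. Output depends on all 266^2 = 70756 matrix entries. At least 70756 multiplications needed.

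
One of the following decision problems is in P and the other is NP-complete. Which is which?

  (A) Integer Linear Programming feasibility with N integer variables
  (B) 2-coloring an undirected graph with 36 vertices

(A) is NP-complete: ILP feasibility is NP-complete (LP relaxation is in P).
(B) is P: 2-coloring is bipartiteness testing via BFS, O(V+E).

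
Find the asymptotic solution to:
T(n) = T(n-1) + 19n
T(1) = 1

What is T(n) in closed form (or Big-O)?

Unrolling: T(n) = 1 + 19*(2 + 3 + ... + n) = 1 + 19*(n(n+1)/2 - 1) = O(n^2).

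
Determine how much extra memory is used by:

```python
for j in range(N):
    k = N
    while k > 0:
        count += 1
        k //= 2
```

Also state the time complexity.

Space complexity: O(1).
Only a constant amount of auxiliary storage is used; nothing grows with n.
Time complexity: O(n log n).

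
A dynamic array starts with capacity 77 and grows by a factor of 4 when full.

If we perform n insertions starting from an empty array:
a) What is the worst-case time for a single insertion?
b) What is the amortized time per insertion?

(a) Worst-case single insertion: O(n) -- when the array is full at capacity c, the resize copies all c elements, and c can be Theta(n).
(b) Resizes happen at sizes 77, 308, 1232, ... Total copy cost for n insertions: 77 + 308 + ... = O(n) (geometric series with ratio 1/4). Amortized cost per insertion: O(n)/n = O(1).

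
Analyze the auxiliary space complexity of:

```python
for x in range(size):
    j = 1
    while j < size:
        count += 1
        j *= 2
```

Space complexity: O(1).
Only a constant amount of auxiliary storage is used; nothing grows with n.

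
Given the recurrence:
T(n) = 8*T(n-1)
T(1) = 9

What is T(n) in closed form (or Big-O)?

Each step multiplies by 8. T(n) = T(1)*8^(n-1) = 9*8^(n-1).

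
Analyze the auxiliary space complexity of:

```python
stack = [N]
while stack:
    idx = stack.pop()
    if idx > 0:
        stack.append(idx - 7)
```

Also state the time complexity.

Space complexity: O(1).
Only a constant amount of auxiliary storage is used; nothing grows with n.
Time complexity: O(n).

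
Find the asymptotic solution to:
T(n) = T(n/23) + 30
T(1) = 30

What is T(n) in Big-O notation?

Each step divides n by 23 and adds 30. After log_23(n) steps, T(n) = O(log n).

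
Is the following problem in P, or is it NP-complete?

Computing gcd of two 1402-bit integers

This problem is in P: the Euclidean algorithm runs in polynomial time in the bit-length.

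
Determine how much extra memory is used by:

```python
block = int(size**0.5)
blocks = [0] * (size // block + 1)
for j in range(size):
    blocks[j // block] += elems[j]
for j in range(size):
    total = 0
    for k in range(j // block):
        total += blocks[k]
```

Space complexity: O(sqrt(n)).
Storage scales with sqrt(n).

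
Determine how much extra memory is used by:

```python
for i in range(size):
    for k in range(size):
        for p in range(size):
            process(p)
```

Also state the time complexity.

Space complexity: O(1).
Only a constant amount of auxiliary storage is used; nothing grows with n.
Time complexity: O(n^3).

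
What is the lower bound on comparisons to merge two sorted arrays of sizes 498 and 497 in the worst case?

Adversary: with |498 - 497| <= 1 the inputs can be fully interleaved so that every adjacent pair in the merged output comes from different arrays. Then each of the 994 adjacent pairs must be directly compared, or the algorithm cannot determine their relative order. Standard merge meets this bound.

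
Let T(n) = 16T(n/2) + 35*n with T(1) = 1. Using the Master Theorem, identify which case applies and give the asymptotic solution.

a=16, b=2, f(n)=35*n.
log_2(16) = 4 > 1.
Since f(n) = O(n^1) is polynomially smaller than n^4, Case 1 applies.
T(n) = Theta(n^4).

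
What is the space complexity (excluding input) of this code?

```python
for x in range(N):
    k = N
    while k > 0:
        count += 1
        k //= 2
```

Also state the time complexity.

Space complexity: O(1).
Only a constant amount of auxiliary storage is used; nothing grows with n.
Time complexity: O(n log n).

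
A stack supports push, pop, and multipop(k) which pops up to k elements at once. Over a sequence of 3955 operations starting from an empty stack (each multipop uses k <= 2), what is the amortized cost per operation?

Each element is pushed exactly once and popped at most once (whether by pop or as part of a multipop). So the total number of individual pops over the whole sequence is at most the number of pushes, which is at most 3955. Total work <= 2 * 3955, hence O(1) amortized per operation.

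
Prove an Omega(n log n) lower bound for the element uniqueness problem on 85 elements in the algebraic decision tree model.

In the algebraic decision tree model, element uniqueness on 85 elements is equivalent to determining which cell of an arrangement of C(85,2) = 3570 hyperplanes x_i = x_j contains the input point. Ben-Or's theorem shows this requires Omega(n log n).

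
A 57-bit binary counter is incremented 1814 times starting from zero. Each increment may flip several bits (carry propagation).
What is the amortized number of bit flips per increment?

Bit i flips on every 2^i-th increment, so over 1814 increments bit i flips floor(1814/2^i) times. Summing over i: total flips < 2 * 1814. Amortized: < 2 = O(1) per increment.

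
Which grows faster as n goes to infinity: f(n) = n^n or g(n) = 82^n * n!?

g(n) = 82^n * n! grows faster: by Stirling n! ~ sqrt(2 pi n)(n/e)^n, so 82^n n! / n^n ~ (82/e)^n sqrt(2 pi n) -> infinity since 82/e > 1.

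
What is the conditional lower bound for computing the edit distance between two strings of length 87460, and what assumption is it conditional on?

Under SETH (the Strong Exponential Time Hypothesis), edit distance on length-87460 strings cannot be computed in O(n^(2-epsilon)) time for any epsilon > 0 (Backurs-Indyk). The reduction is from CNF-SAT via the orthogonal vectors problem.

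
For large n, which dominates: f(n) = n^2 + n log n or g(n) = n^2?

f(n) = n^2 + n log n and g(n) = n^2 are Theta of each other: the lower-order n log n term is o(n^2); both are Theta(n^2).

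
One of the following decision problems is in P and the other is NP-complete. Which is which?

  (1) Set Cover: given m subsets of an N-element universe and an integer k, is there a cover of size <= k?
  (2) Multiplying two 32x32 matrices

(1) is NP-complete: one of Karp's 21 NP-complete problems (with k part of the input).
(2) is P: the schoolbook algorithm runs in O(n^3).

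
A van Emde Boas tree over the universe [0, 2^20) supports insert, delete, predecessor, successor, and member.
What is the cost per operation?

vEB recursively partitions [0, 1048576) into sqrt(u) clusters of size sqrt(u). Each operation recurses into either one cluster or the summary, never both: T(u) = T(sqrt(u)) + O(1) => T(u) = O(log log u) = O(log 20). This is worst-case, not just amortized.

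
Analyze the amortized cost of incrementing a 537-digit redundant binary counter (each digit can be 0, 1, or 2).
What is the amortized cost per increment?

A redundant counter on 537 digits allows digit values 0, 1, 2. Increment adds 1 to the least significant digit and carries any 2 to a 0 plus +1 on the next digit. With potential Phi = (number of 2-digits), each increment does O(1) actual work plus a chain of carries, each of which decreases Phi by 1. Amortized O(1).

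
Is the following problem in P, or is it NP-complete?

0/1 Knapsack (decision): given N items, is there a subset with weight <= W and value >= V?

This problem is NP-complete: reduces from Subset Sum.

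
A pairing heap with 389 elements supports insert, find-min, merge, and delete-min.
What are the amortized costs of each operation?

Pairing heaps are self-adjusting heap-ordered trees. Insert and merge link two roots: O(1). Find-min reads the root: O(1). Delete-min removes the root, then pairs children in two passes; amortized cost is O(log 389) = O(log n).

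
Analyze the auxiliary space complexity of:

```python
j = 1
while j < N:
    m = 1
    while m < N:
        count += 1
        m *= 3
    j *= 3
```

Space complexity: O(1).
Only a constant amount of auxiliary storage is used; nothing grows with n.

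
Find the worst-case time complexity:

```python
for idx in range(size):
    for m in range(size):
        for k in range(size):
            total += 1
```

Time complexity: O(n^3).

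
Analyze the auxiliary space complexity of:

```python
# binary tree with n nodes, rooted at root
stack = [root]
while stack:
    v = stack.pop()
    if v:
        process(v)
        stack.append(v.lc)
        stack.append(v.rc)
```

Space complexity: O(n).
Auxiliary storage grows linearly with the input size n in the worst case.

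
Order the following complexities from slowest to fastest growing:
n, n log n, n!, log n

Ordered by growth rate: log n < n < n log n < n!.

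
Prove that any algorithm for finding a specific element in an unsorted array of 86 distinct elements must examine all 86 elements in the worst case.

Adversary argument: if the algorithm examines fewer than 86 elements, the adversary places the target in an unexamined position. The algorithm cannot distinguish 'not present' from 'in unexamined position'.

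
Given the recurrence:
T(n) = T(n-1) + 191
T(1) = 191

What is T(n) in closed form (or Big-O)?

Unrolling: T(n) = T(n-1) + 191 = T(n-2) + 2*191 = ... = T(1) + (n-1)*191 = 191 + (n-1)*191 = 191n.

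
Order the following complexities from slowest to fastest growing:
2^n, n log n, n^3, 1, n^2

Ordered by growth rate: 1 < n log n < n^2 < n^3 < 2^n.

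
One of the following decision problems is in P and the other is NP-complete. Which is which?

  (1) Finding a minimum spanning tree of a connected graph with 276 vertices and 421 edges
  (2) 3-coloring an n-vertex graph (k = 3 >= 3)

(1) is P: Kruskal's / Prim's algorithms run in polynomial time.
(2) is NP-complete: graph k-coloring for k>=3 is NP-complete by reduction from 3-SAT.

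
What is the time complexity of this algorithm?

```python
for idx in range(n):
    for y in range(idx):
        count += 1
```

Time complexity: O(n^2).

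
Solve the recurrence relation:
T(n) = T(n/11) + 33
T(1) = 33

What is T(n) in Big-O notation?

Each step divides n by 11 and adds 33. After log_11(n) steps, T(n) = O(log n).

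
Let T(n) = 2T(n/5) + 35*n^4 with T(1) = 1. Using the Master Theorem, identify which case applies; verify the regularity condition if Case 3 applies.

a=2, b=5, f(n)=35*n^4.
log_5(2) = 0.4307 < 4.
f(n) = Omega(n^(0.4307+epsilon)) for some epsilon > 0, so Case 3 is the candidate.
Regularity: a*f(n/b) = 2*35*(n/5)^4 = (2/625)*35*n^4 <= c*f(n) with c = 2/625 < 1. Satisfied.
Case 3: T(n) = Theta(n^4).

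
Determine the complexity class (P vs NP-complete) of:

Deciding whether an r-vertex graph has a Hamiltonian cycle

This problem is NP-complete: one of Karp's 21 NP-complete problems.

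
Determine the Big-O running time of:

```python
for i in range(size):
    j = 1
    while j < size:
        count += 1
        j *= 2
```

Time complexity: O(n log n).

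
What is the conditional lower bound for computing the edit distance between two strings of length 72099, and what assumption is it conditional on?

Under SETH (the Strong Exponential Time Hypothesis), edit distance on length-72099 strings cannot be computed in O(n^(2-epsilon)) time for any epsilon > 0 (Backurs-Indyk). The reduction is from CNF-SAT via the orthogonal vectors problem.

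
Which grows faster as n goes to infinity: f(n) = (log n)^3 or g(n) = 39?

f(n) = (log n)^3 grows faster: any unbounded function dominates a constant.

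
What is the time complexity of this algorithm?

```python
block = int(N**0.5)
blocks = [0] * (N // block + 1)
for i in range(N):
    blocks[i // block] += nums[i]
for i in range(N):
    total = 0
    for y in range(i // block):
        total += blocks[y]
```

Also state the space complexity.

Time complexity: O(n * sqrt(n)).
Space complexity: O(sqrt(n)).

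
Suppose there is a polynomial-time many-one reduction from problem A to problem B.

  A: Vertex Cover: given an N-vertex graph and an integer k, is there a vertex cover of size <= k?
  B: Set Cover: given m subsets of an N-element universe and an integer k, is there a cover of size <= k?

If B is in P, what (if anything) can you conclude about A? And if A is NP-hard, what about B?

A poly-time reduction A <=_p B means any A-instance can be transformed to a B-instance in poly time.
If B is in P: compose the reduction with B's poly-time algorithm to solve A in poly time, so A is in P.
If A is NP-hard: every NP problem reduces to A, which reduces to B; composing reductions, every NP problem reduces to B, so B is NP-hard.
(Here in fact A is NP-complete and B is NP-complete.)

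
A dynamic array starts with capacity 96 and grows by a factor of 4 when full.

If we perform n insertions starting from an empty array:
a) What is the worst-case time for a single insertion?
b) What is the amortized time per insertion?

(a) Worst-case single insertion: O(n) -- when the array is full at capacity c, the resize copies all c elements, and c can be Theta(n).
(b) Resizes happen at sizes 96, 384, 1536, ... Total copy cost for n insertions: 96 + 384 + ... = O(n) (geometric series with ratio 1/4). Amortized cost per insertion: O(n)/n = O(1).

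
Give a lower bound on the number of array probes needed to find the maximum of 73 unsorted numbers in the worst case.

Adversary: any unprobed cell could hold a value larger than everything seen so far. If fewer than 73 cells are probed, the adversary places the max in an unprobed cell. So all 73 cells must be examined; together with 73-1 comparisons this is tight.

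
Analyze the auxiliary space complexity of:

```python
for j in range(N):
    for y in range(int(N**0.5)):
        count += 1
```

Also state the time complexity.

Space complexity: O(1).
Only a constant amount of auxiliary storage is used; nothing grows with n.
Time complexity: O(n * sqrt(n)).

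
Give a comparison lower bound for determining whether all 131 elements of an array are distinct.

In the algebraic decision-tree model, the YES region for element distinctness on 131 elements has 131! connected components (one per ordering). Ben-Or's theorem then gives a lower bound of Omega(log(n!)) = Omega(n log n).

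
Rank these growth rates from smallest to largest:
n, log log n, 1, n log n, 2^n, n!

Ordered by growth rate: 1 < log log n < n < n log n < 2^n < n!.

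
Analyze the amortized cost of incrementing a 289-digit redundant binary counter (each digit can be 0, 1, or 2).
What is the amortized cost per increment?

A redundant counter on 289 digits allows digit values 0, 1, 2. Increment adds 1 to the least significant digit and carries any 2 to a 0 plus +1 on the next digit. With potential Phi = (number of 2-digits), each increment does O(1) actual work plus a chain of carries, each of which decreases Phi by 1. Amortized O(1).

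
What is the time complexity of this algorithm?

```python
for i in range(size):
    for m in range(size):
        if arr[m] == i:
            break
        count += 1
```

Time complexity: O(n^2).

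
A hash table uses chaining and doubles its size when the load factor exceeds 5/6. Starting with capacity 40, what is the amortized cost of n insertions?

Rehashing occurs when load exceeds 5/6. Total rehash cost is geometric series summing to O(n). Each insertion itself is O(1). Amortized: O(1).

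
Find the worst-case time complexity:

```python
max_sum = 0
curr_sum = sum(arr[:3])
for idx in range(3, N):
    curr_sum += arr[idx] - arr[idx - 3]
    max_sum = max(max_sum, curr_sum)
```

Time complexity: O(n).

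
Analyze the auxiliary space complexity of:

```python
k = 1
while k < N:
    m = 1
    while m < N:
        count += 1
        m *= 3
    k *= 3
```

Space complexity: O(1).
Only a constant amount of auxiliary storage is used; nothing grows with n.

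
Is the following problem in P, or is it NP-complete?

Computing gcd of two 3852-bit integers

This problem is in P: the Euclidean algorithm runs in polynomial time in the bit-length.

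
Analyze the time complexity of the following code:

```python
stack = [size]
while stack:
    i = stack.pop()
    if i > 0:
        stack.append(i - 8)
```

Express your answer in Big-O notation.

Time complexity: O(n).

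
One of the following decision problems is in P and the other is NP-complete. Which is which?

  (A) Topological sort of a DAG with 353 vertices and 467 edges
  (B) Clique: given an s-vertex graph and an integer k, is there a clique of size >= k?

(A) is P: DFS-based topological sort runs in O(V+E).
(B) is NP-complete: complement of Independent Set / Vertex Cover (with k part of the input).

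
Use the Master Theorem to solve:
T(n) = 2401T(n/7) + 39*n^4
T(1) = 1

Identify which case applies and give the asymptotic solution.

a=2401, b=7, f(n)=39*n^4.
log_7(2401) = 4, so n^(log_b(a)) = n^4.
f(n) = Theta(n^4), so Case 2 applies.
T(n) = Theta(n^4 log n).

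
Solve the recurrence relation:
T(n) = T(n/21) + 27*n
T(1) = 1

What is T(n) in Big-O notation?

Geometric series: 27*n*(1 + 1/21 + 1/21^2 + ...) = O(n). T(n) = O(n).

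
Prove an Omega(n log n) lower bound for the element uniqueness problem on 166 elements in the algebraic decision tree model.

In the algebraic decision tree model, element uniqueness on 166 elements is equivalent to determining which cell of an arrangement of C(166,2) = 13695 hyperplanes x_i = x_j contains the input point. Ben-Or's theorem shows this requires Omega(n log n).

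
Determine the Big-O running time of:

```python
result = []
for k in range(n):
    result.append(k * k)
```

Time complexity: O(n).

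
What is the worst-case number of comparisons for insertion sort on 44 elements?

Insertion sort on reverse-sorted input: 1 + 2 + ... + (44-1) = 946 comparisons.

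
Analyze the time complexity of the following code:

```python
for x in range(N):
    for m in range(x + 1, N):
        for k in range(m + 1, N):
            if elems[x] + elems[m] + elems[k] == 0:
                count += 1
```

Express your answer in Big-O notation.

Time complexity: O(n^3).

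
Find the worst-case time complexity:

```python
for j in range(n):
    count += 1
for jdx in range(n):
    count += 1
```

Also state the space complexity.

Time complexity: O(n).
Space complexity: O(1).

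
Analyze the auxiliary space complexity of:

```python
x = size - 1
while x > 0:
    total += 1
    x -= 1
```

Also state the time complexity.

Space complexity: O(1).
Only a constant amount of auxiliary storage is used; nothing grows with n.
Time complexity: O(n).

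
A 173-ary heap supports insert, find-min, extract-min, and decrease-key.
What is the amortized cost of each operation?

The 173-ary heap has height O(log_173 n). Insert sifts up: O(log_173 n). Find-min reads the root: O(1). Extract-min sifts down comparing 173 children per level: O(173 * log_173 n). Decrease-key sifts up: O(log_173 n).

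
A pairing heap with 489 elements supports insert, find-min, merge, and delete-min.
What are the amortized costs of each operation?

Pairing heaps are self-adjusting heap-ordered trees. Insert and merge link two roots: O(1). Find-min reads the root: O(1). Delete-min removes the root, then pairs children in two passes; amortized cost is O(log 489) = O(log n).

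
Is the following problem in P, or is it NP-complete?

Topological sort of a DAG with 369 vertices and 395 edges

This problem is in P: DFS-based topological sort runs in O(V+E).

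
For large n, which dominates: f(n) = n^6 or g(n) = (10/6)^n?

g(n) = (10/6)^n grows faster: (10/6)^n is exponential with base 10/6 > 1, dominating every polynomial.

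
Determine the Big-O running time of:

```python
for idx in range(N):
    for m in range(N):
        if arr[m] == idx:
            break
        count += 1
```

Time complexity: O(n^2).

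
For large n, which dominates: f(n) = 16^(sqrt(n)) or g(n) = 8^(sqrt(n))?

f(n) = 16^(sqrt(n)) grows faster: ratio is (16/8)^(sqrt(n)) -> infinity since 16/8 > 1.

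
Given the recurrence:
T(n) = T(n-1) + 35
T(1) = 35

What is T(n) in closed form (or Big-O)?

Unrolling: T(n) = T(n-1) + 35 = T(n-2) + 2*35 = ... = T(1) + (n-1)*35 = 35 + (n-1)*35 = 35n.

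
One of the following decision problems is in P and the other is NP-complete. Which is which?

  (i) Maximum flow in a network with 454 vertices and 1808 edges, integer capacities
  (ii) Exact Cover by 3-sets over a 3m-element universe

(i) is P: Edmonds-Karp / push-relabel run in polynomial time.
(ii) is NP-complete: one of Karp's 21 NP-complete problems.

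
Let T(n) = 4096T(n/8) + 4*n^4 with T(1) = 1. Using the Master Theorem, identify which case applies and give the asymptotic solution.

a=4096, b=8, f(n)=4*n^4.
log_8(4096) = 4, so n^(log_b(a)) = n^4.
f(n) = Theta(n^4), so Case 2 applies.
T(n) = Theta(n^4 log n).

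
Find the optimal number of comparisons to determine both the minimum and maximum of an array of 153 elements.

Naive approach: 304 comparisons (152 for max + 152 for min).
Optimal: Compare elements in pairs first (floor(n/2) = 76 comparisons), then find max among winners and min among losers (76 comparisons each).
Total: ceil(3n/2) - 2 = 228 comparisons. An adversary argument shows this is also a lower bound.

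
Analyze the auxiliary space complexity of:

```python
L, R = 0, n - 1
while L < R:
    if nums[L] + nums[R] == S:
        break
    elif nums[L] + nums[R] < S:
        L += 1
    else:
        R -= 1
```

Space complexity: O(1).
Only a constant amount of auxiliary storage is used; nothing grows with n.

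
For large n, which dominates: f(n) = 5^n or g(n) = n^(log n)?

f(n) = 5^n grows faster: take logs: log(n^(log n)) = (log n)^2, log(5^n) = n log 5; n dominates (log n)^2.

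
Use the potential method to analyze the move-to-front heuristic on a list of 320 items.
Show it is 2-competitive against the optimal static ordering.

Let Phi = number of inversions between the MTF list and the optimal static list (0 <= Phi <= C(320,2)). Accessing an element at MTF position k and optimal position j: the move-to-front destroys all k-1 inversions in front of it that are not in front in optimal (>= k-j of them) and creates at most j-1 new ones. Amortized cost <= k + (j-1) - (k-j) = 2j - 1 <= 2 * optimal cost.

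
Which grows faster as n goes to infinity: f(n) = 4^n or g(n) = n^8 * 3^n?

f(n) = 4^n grows faster: 4^n / (n^8 3^n) = (4/3)^n / n^8 -> infinity since 4/3 > 1.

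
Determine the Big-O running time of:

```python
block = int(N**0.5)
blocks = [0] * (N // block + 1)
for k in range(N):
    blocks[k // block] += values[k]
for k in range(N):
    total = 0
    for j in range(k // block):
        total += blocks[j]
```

Time complexity: O(n * sqrt(n)).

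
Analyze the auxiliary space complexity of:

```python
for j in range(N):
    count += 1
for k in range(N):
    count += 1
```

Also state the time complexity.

Space complexity: O(1).
Only a constant amount of auxiliary storage is used; nothing grows with n.
Time complexity: O(n).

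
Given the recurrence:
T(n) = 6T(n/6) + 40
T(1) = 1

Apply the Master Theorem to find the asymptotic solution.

a=6, b=6, f(n)=40. log_6(6) = 1. Case 1 of Master Theorem: T(n) = O(n^1).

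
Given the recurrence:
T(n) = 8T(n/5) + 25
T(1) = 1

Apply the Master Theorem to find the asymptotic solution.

a=8, b=5, f(n)=25. log_5(8) = 1.292. Case 1 of Master Theorem: T(n) = O(n^1.292).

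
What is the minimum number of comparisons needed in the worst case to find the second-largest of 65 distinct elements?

Lower bound: finding the max needs 65-1 comparisons. By the adversary weight-doubling argument, the max must personally win >= ceil(log_2(65)) = 7 comparisons; the 2nd-largest is among those 7 losers, needing 7-1 more comparisons. Total >= 65-1 + 7-1 = 70. A balanced knockout tournament achieves this.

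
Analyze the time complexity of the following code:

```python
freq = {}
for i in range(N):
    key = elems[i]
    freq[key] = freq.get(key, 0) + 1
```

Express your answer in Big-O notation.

Time complexity: O(n).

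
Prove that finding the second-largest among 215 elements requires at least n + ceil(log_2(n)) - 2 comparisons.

Lower bound (adversary): identifying the maximum requires 215-1 comparisons (each eliminates one candidate). Assign weight 1 to each element; on each comparison the adversary lets the heavier side win and gives it the loser's weight. The max ends with weight 215, but each comparison it wins at most doubles its weight, so the max must win >= ceil(log_2(215)) = 8 comparisons. The second-largest is one of those 8 direct losers to the max, and identifying which one is largest needs >= 8-1 further comparisons. Total >= 215-1 + 8-1 = 221.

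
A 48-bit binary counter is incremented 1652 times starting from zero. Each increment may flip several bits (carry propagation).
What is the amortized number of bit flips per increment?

Bit i flips on every 2^i-th increment, so over 1652 increments bit i flips floor(1652/2^i) times. Summing over i: total flips < 2 * 1652. Amortized: < 2 = O(1) per increment.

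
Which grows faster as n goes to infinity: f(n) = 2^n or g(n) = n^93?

f(n) = 2^n grows faster: any exponential with base > 1 dominates every polynomial.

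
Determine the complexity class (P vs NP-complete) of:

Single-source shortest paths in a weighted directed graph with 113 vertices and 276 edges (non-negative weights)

This problem is in P: Dijkstra's algorithm runs in O((V+E) log V).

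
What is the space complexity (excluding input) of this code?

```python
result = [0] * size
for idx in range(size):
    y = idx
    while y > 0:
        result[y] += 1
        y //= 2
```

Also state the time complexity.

Space complexity: O(n).
Auxiliary storage grows linearly with the input size n in the worst case.
Time complexity: O(n log n).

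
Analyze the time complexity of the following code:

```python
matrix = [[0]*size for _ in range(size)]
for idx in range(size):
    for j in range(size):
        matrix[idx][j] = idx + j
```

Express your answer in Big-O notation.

Time complexity: O(n^2).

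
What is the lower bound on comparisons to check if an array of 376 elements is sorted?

To verify 376 elements are sorted, we must compare each consecutive pair. Skipping any pair allows an adversary to swap them. Therefore 375 comparisons are necessary and sufficient.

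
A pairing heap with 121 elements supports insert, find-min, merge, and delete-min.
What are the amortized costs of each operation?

Pairing heaps are self-adjusting heap-ordered trees. Insert and merge link two roots: O(1). Find-min reads the root: O(1). Delete-min removes the root, then pairs children in two passes; amortized cost is O(log 121) = O(log n).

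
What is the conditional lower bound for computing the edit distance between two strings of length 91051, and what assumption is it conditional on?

Under SETH (the Strong Exponential Time Hypothesis), edit distance on length-91051 strings cannot be computed in O(n^(2-epsilon)) time for any epsilon > 0 (Backurs-Indyk). The reduction is from CNF-SAT via the orthogonal vectors problem.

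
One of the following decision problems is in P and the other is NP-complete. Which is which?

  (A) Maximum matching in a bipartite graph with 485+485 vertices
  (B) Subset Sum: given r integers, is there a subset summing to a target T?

(A) is P: Hopcroft-Karp runs in O(E sqrt(V)).
(B) is NP-complete: one of Karp's 21 NP-complete problems.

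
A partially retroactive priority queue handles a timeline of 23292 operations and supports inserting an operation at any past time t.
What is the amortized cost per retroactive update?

Partially retroactive priority queues (Demaine-Iacono-Langerman) allow updates at past times with queries only at the present. With a balanced BST over the m = 23292 timeline events tracking bridges, each retroactive insert or delete is O(log m) amortized.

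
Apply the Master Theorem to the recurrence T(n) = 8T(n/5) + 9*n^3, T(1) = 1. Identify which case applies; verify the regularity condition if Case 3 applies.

a=8, b=5, f(n)=9*n^3.
log_5(8) = 1.292 < 3.
f(n) = Omega(n^(1.292+epsilon)) for some epsilon > 0, so Case 3 is the candidate.
Regularity: a*f(n/b) = 8*9*(n/5)^3 = (8/125)*9*n^3 <= c*f(n) with c = 8/125 < 1. Satisfied.
Case 3: T(n) = Theta(n^3).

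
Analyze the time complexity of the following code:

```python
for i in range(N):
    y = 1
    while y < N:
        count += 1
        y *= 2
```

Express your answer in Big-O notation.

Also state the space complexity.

Time complexity: O(n log n).
Space complexity: O(1).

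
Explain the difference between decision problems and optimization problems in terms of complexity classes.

Decision problems have yes/no answers and are classified into P, NP, etc. Optimization problems seek the best solution. Every optimization problem has a corresponding decision version. If the decision version is NP-complete, the optimization version is NP-hard.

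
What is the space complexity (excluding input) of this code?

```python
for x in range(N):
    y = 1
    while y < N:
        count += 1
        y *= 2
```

Space complexity: O(1).
Only a constant amount of auxiliary storage is used; nothing grows with n.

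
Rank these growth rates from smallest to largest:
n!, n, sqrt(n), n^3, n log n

Ordered by growth rate: sqrt(n) < n < n log n < n^3 < n!.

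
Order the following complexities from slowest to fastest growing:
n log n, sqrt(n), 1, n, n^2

Ordered by growth rate: 1 < sqrt(n) < n < n log n < n^2.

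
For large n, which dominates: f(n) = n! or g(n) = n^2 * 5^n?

f(n) = n! grows faster: by Stirling n! ~ (n/e)^n sqrt(2*pi*n); (n/e)^n eventually dominates n^2 * 5^n.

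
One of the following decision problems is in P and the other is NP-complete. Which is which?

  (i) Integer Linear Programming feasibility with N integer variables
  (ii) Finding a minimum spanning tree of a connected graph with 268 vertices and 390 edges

(i) is NP-complete: ILP feasibility is NP-complete (LP relaxation is in P).
(ii) is P: Kruskal's / Prim's algorithms run in polynomial time.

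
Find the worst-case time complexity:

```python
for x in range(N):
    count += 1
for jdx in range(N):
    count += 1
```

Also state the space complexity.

Time complexity: O(n).
Space complexity: O(1).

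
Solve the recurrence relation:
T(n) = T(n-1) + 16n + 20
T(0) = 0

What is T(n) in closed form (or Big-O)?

Dominant term in sum is 16*sum(i, i=1..n) = 16*n*(n+1)/2 = O(n^2).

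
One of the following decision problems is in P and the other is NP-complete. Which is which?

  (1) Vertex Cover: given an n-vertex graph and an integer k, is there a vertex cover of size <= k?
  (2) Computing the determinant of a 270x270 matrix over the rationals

(1) is NP-complete: one of Karp's 21 NP-complete problems (with k part of the input; for any fixed constant k it is in P).
(2) is P: Gaussian elimination runs in O(n^3).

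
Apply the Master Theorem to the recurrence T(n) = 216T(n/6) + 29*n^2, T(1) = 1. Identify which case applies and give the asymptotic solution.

a=216, b=6, f(n)=29*n^2.
log_6(216) = 3 > 2.
Since f(n) = O(n^2) is polynomially smaller than n^3, Case 1 applies.
T(n) = Theta(n^3).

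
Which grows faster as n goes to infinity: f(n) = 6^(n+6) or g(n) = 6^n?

f(n) = 6^(n+6) and g(n) = 6^n are Theta of each other: 6^(n+6) = 6^6 * 6^n = Theta(6^n).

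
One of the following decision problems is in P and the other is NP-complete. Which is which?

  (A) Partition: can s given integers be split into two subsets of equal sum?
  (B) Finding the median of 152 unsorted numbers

(A) is NP-complete: Subset Sum reduces to it (one of Karp's 21 NP-complete problems).
(B) is P: linear-time selection (median-of-medians) runs in O(n).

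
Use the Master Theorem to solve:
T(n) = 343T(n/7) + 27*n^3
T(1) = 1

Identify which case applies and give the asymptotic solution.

a=343, b=7, f(n)=27*n^3.
log_7(343) = 3, so n^(log_b(a)) = n^3.
f(n) = Theta(n^3), so Case 2 applies.
T(n) = Theta(n^3 log n).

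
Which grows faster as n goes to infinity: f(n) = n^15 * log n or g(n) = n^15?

f(n) = n^15 * log n grows faster: extra log n factor -> infinity.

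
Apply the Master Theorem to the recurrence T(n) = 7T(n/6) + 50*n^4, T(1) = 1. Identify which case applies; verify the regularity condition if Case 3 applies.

a=7, b=6, f(n)=50*n^4.
log_6(7) = 1.086 < 4.
f(n) = Omega(n^(1.086+epsilon)) for some epsilon > 0, so Case 3 is the candidate.
Regularity: a*f(n/b) = 7*50*(n/6)^4 = (7/1296)*50*n^4 <= c*f(n) with c = 7/1296 < 1. Satisfied.
Case 3: T(n) = Theta(n^4).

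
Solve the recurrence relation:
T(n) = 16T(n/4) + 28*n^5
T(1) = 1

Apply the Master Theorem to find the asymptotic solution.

a=16, b=4, f(n)=28*n^5. log_4(16) = 2 < 5. Case 3: T(n) = O(n^5).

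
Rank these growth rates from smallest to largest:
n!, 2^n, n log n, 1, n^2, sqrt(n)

Ordered by growth rate: 1 < sqrt(n) < n log n < n^2 < 2^n < n!.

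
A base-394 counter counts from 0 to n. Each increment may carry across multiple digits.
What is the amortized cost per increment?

Digit at position i changes every 394^i increments. Total digit changes over n increments: n * 394/(394-1) = O(n). Amortized: O(1).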